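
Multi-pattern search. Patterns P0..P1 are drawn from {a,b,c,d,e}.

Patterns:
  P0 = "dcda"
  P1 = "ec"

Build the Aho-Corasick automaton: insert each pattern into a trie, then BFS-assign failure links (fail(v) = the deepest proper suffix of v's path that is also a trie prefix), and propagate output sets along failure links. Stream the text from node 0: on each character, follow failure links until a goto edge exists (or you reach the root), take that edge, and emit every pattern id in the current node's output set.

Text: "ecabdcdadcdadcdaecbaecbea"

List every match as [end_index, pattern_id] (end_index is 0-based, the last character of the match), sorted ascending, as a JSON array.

Build automaton:
Trie nodes:
  0='ε' goto d→1 e→5
  1='d' goto c→2
  2='dc' goto d→3
  3='dcd' goto a→4
  4='dcda' goto ·  [P0 ends]
  5='e' goto c→6
  6='ec' goto ·  [P1 ends]

BFS fail/out derivation:
  fail(1) 'd': from fail(0)=0 chase 'd': 0 ⇒ 0;  out=∅∪out(0)=∅
  fail(5) 'e': from fail(0)=0 chase 'e': 0 ⇒ 0;  out=∅∪out(0)=∅
  fail(2) 'dc': from fail(1)=0 chase 'c': 0 ⇒ 0;  out=∅∪out(0)=∅
  fail(6) 'ec': from fail(5)=0 chase 'c': 0 ⇒ 0;  out={1}∪out(0)={1}
  fail(3) 'dcd': from fail(2)=0 chase 'd': 0 ⇒ 1;  out=∅∪out(1)=∅
  fail(4) 'dcda': from fail(3)=1 chase 'a': 1→0 ⇒ 0;  out={0}∪out(0)={0}

Scan:
i=0 'e': node 0→5
i=1 'c': node 5→6  → match P1@[0:1]
i=2 'a': node 6→0 (fail-walked)
i=3 'b': node 0→0
i=4 'd': node 0→1
i=5 'c': node 1→2
i=6 'd': node 2→3
i=7 'a': node 3→4  → match P0@[4:7]
i=8 'd': node 4→1 (fail-walked)
i=9 'c': node 1→2
i=10 'd': node 2→3
i=11 'a': node 3→4  → match P0@[8:11]
i=12 'd': node 4→1 (fail-walked)
i=13 'c': node 1→2
i=14 'd': node 2→3
i=15 'a': node 3→4  → match P0@[12:15]
i=16 'e': node 4→5 (fail-walked)
i=17 'c': node 5→6  → match P1@[16:17]
i=18 'b': node 6→0 (fail-walked)
i=19 'a': node 0→0
i=20 'e': node 0→5
i=21 'c': node 5→6  → match P1@[20:21]
i=22 'b': node 6→0 (fail-walked)
i=23 'e': node 0→5
i=24 'a': node 5→0 (fail-walked)

Matches: [[1,1],[7,0],[11,0],[15,0],[17,1],[21,1]]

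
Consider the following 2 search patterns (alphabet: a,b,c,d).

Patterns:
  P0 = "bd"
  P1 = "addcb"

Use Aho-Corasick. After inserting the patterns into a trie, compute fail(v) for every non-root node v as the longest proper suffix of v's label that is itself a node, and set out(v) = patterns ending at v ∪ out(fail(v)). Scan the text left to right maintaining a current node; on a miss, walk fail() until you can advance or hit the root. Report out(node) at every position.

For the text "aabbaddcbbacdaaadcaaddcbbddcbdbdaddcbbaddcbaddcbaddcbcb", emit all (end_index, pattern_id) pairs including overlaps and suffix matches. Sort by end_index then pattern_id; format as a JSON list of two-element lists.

Build automaton:
Trie (insert patterns):
  0='ε' goto a→3 b→1
  1='b' goto d→2
  2='bd' goto ·  [P0 ends]
  3='a' goto d→4
  4='ad' goto d→5
  5='add' goto c→6
  6='addc' goto b→7
  7='addcb' goto ·  [P1 ends]

BFS fail/out derivation:
  fail(1) 'b': from fail(0)=0 chase 'b': 0 ⇒ 0;  out=∅∪out(0)=∅
  fail(3) 'a': from fail(0)=0 chase 'a': 0 ⇒ 0;  out=∅∪out(0)=∅
  fail(2) 'bd': from fail(1)=0 chase 'd': 0 ⇒ 0;  out={0}∪out(0)={0}
  fail(4) 'ad': from fail(3)=0 chase 'd': 0 ⇒ 0;  out=∅∪out(0)=∅
  fail(5) 'add': from fail(4)=0 chase 'd': 0 ⇒ 0;  out=∅∪out(0)=∅
  fail(6) 'addc': from fail(5)=0 chase 'c': 0 ⇒ 0;  out=∅∪out(0)=∅
  fail(7) 'addcb': from fail(6)=0 chase 'b': 0 ⇒ 1;  out={1}∪out(1)={1}

Run:
[0] read 'a'  n0⇒n3
[1] read 'a'  n3⇒n3 ·f
[2] read 'b'  n3⇒n1 ·f
[3] read 'b'  n1⇒n1 ·f
[4] read 'a'  n1⇒n3 ·f
[5] read 'd'  n3⇒n4
[6] read 'd'  n4⇒n5
[7] read 'c'  n5⇒n6
[8] read 'b'  n6⇒n7  → match P1@[4:8]
[9] read 'b'  n7⇒n1 ·f
[10] read 'a'  n1⇒n3 ·f
[11] read 'c'  n3⇒n0 ·f
[12] read 'd'  n0⇒n0
[13] read 'a'  n0⇒n3
[14] read 'a'  n3⇒n3 ·f
[15] read 'a'  n3⇒n3 ·f
[16] read 'd'  n3⇒n4
[17] read 'c'  n4⇒n0 ·f
[18] read 'a'  n0⇒n3
[19] read 'a'  n3⇒n3 ·f
[20] read 'd'  n3⇒n4
[21] read 'd'  n4⇒n5
[22] read 'c'  n5⇒n6
[23] read 'b'  n6⇒n7  → match P1@[19:23]
[24] read 'b'  n7⇒n1 ·f
[25] read 'd'  n1⇒n2  → match P0@[24:25]
[26] read 'd'  n2⇒n0 ·f
[27] read 'c'  n0⇒n0
[28] read 'b'  n0⇒n1
[29] read 'd'  n1⇒n2  → match P0@[28:29]
[30] read 'b'  n2⇒n1 ·f
[31] read 'd'  n1⇒n2  → match P0@[30:31]
[32] read 'a'  n2⇒n3 ·f
[33] read 'd'  n3⇒n4
[34] read 'd'  n4⇒n5
[35] read 'c'  n5⇒n6
[36] read 'b'  n6⇒n7  → match P1@[32:36]
[37] read 'b'  n7⇒n1 ·f
[38] read 'a'  n1⇒n3 ·f
[39] read 'd'  n3⇒n4
[40] read 'd'  n4⇒n5
[41] read 'c'  n5⇒n6
[42] read 'b'  n6⇒n7  → match P1@[38:42]
[43] read 'a'  n7⇒n3 ·f
[44] read 'd'  n3⇒n4
[45] read 'd'  n4⇒n5
[46] read 'c'  n5⇒n6
[47] read 'b'  n6⇒n7  → match P1@[43:47]
[48] read 'a'  n7⇒n3 ·f
[49] read 'd'  n3⇒n4
[50] read 'd'  n4⇒n5
[51] read 'c'  n5⇒n6
[52] read 'b'  n6⇒n7  → match P1@[48:52]
[53] read 'c'  n7⇒n0 ·f
[54] read 'b'  n0⇒n1

Result: [[8,1],[23,1],[25,0],[29,0],[31,0],[36,1],[42,1],[47,1],[52,1]]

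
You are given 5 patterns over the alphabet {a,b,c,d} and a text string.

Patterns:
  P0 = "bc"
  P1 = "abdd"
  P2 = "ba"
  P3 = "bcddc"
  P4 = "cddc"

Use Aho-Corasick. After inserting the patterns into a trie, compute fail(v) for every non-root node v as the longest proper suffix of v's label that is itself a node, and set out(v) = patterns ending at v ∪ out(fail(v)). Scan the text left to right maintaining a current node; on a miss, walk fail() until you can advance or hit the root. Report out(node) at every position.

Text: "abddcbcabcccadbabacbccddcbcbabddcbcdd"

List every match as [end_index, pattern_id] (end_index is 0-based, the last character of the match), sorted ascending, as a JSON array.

Build automaton:
Trie (insert patterns):
  0='ε' goto a→3 b→1 c→11
  1='b' goto a→7 c→2
  2='bc' goto d→8  ←P0
  3='a' goto b→4
  4='ab' goto d→5
  5='abd' goto d→6
  6='abdd' goto ·  ←P1
  7='ba' goto ·  ←P2
  8='bcd' goto d→9
  9='bcdd' goto c→10
  10='bcddc' goto ·  ←P3
  11='c' goto d→12
  12='cd' goto d→13
  13='cdd' goto c→14
  14='cddc' goto ·  ←P4

BFS fail/out derivation:
  fail(1) 'b': from fail(0)=0 chase 'b': 0 ⇒ 0;  out=∅∪out(0)=∅
  fail(3) 'a': from fail(0)=0 chase 'a': 0 ⇒ 0;  out=∅∪out(0)=∅
  fail(11) 'c': from fail(0)=0 chase 'c': 0 ⇒ 0;  out=∅∪out(0)=∅
  fail(2) 'bc': from fail(1)=0 chase 'c': 0 ⇒ 11;  out={0}∪out(11)={0}
  fail(4) 'ab': from fail(3)=0 chase 'b': 0 ⇒ 1;  out=∅∪out(1)=∅
  fail(7) 'ba': from fail(1)=0 chase 'a': 0 ⇒ 3;  out={2}∪out(3)={2}
  fail(12) 'cd': from fail(11)=0 chase 'd': 0 ⇒ 0;  out=∅∪out(0)=∅
  fail(5) 'abd': from fail(4)=1 chase 'd': 1→0 ⇒ 0;  out=∅∪out(0)=∅
  fail(8) 'bcd': from fail(2)=11 chase 'd': 11 ⇒ 12;  out=∅∪out(12)=∅
  fail(13) 'cdd': from fail(12)=0 chase 'd': 0 ⇒ 0;  out=∅∪out(0)=∅
  fail(6) 'abdd': from fail(5)=0 chase 'd': 0 ⇒ 0;  out={1}∪out(0)={1}
  fail(9) 'bcdd': from fail(8)=12 chase 'd': 12 ⇒ 13;  out=∅∪out(13)=∅
  fail(14) 'cddc': from fail(13)=0 chase 'c': 0 ⇒ 11;  out={4}∪out(11)={4}
  fail(10) 'bcddc': from fail(9)=13 chase 'c': 13 ⇒ 14;  out={3}∪out(14)={3,4}

Run:
pos 0 'a': at 3
pos 1 'b': at 4
pos 2 'd': at 5
pos 3 'd': at 6  ** P1@[0:3]
pos 4 'c': at 11 (fail-walked)
pos 5 'b': at 1 (fail-walked)
pos 6 'c': at 2  ** P0@[5:6]
pos 7 'a': at 3 (fail-walked)
pos 8 'b': at 4
pos 9 'c': at 2 (fail-walked)  ** P0@[8:9]
pos 10 'c': at 11 (fail-walked)
pos 11 'c': at 11 (fail-walked)
pos 12 'a': at 3 (fail-walked)
pos 13 'd': at 0 (fail-walked)
pos 14 'b': at 1
pos 15 'a': at 7  ** P2@[14:15]
pos 16 'b': at 4 (fail-walked)
pos 17 'a': at 7 (fail-walked)  ** P2@[16:17]
pos 18 'c': at 11 (fail-walked)
pos 19 'b': at 1 (fail-walked)
pos 20 'c': at 2  ** P0@[19:20]
pos 21 'c': at 11 (fail-walked)
pos 22 'd': at 12
pos 23 'd': at 13
pos 24 'c': at 14  ** P4@[21:24]
pos 25 'b': at 1 (fail-walked)
pos 26 'c': at 2  ** P0@[25:26]
pos 27 'b': at 1 (fail-walked)
pos 28 'a': at 7  ** P2@[27:28]
pos 29 'b': at 4 (fail-walked)
pos 30 'd': at 5
pos 31 'd': at 6  ** P1@[28:31]
pos 32 'c': at 11 (fail-walked)
pos 33 'b': at 1 (fail-walked)
pos 34 'c': at 2  ** P0@[33:34]
pos 35 'd': at 8
pos 36 'd': at 9

Result: [[3,1],[6,0],[9,0],[15,2],[17,2],[20,0],[24,4],[26,0],[28,2],[31,1],[34,0]]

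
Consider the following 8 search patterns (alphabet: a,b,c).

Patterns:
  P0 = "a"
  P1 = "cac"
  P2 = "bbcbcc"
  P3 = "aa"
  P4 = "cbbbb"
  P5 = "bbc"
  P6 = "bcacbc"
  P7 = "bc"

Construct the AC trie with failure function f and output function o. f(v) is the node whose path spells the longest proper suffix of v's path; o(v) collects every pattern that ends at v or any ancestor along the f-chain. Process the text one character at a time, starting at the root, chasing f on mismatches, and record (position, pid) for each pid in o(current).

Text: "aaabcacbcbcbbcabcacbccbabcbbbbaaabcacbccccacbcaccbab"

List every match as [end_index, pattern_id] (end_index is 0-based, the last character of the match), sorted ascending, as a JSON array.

Build:
Trie (insert patterns):
  0='ε' goto a→1 b→5 c→2
  1='a' goto a→11  [P0 ends]
  2='c' goto a→3 b→12
  3='ca' goto c→4
  4='cac' goto ·  [P1 ends]
  5='b' goto b→6 c→16
  6='bb' goto c→7
  7='bbc' goto b→8  [P5 ends]
  8='bbcb' goto c→9
  9='bbcbc' goto c→10
  10='bbcbcc' goto ·  [P2 ends]
  11='aa' goto ·  [P3 ends]
  12='cb' goto b→13
  13='cbb' goto b→14
  14='cbbb' goto b→15
  15='cbbbb' goto ·  [P4 ends]
  16='bc' goto a→17  [P7 ends]
  17='bca' goto c→18
  18='bcac' goto b→19
  19='bcacb' goto c→20
  20='bcacbc' goto ·  [P6 ends]

BFS fail/out derivation:
  fail(1) 'a': from fail(0)=0 chase 'a': 0 ⇒ 0;  out={0}∪out(0)={0}
  fail(2) 'c': from fail(0)=0 chase 'c': 0 ⇒ 0;  out=∅∪out(0)=∅
  fail(5) 'b': from fail(0)=0 chase 'b': 0 ⇒ 0;  out=∅∪out(0)=∅
  fail(3) 'ca': from fail(2)=0 chase 'a': 0 ⇒ 1;  out=∅∪out(1)={0}
  fail(6) 'bb': from fail(5)=0 chase 'b': 0 ⇒ 5;  out=∅∪out(5)=∅
  fail(11) 'aa': from fail(1)=0 chase 'a': 0 ⇒ 1;  out={3}∪out(1)={0,3}
  fail(12) 'cb': from fail(2)=0 chase 'b': 0 ⇒ 5;  out=∅∪out(5)=∅
  fail(16) 'bc': from fail(5)=0 chase 'c': 0 ⇒ 2;  out={7}∪out(2)={7}
  fail(4) 'cac': from fail(3)=1 chase 'c': 1→0 ⇒ 2;  out={1}∪out(2)={1}
  fail(7) 'bbc': from fail(6)=5 chase 'c': 5 ⇒ 16;  out={5}∪out(16)={5,7}
  fail(13) 'cbb': from fail(12)=5 chase 'b': 5 ⇒ 6;  out=∅∪out(6)=∅
  fail(17) 'bca': from fail(16)=2 chase 'a': 2 ⇒ 3;  out=∅∪out(3)={0}
  fail(8) 'bbcb': from fail(7)=16 chase 'b': 16→2 ⇒ 12;  out=∅∪out(12)=∅
  fail(14) 'cbbb': from fail(13)=6 chase 'b': 6→5 ⇒ 6;  out=∅∪out(6)=∅
  fail(18) 'bcac': from fail(17)=3 chase 'c': 3 ⇒ 4;  out=∅∪out(4)={1}
  fail(9) 'bbcbc': from fail(8)=12 chase 'c': 12→5 ⇒ 16;  out=∅∪out(16)={7}
  fail(15) 'cbbbb': from fail(14)=6 chase 'b': 6→5 ⇒ 6;  out={4}∪out(6)={4}
  fail(19) 'bcacb': from fail(18)=4 chase 'b': 4→2 ⇒ 12;  out=∅∪out(12)=∅
  fail(10) 'bbcbcc': from fail(9)=16 chase 'c': 16→2→0 ⇒ 2;  out={2}∪out(2)={2}
  fail(20) 'bcacbc': from fail(19)=12 chase 'c': 12→5 ⇒ 16;  out={6}∪out(16)={6,7}

Text stream:
pos 0 'a': at 1  emit P0@[0:0]
pos 1 'a': at 11  emit P0@[1:1],P3@[0:1]
pos 2 'a': at 11 ·f  emit P0@[2:2],P3@[1:2]
pos 3 'b': at 5 ·f
pos 4 'c': at 16  emit P7@[3:4]
pos 5 'a': at 17  emit P0@[5:5]
pos 6 'c': at 18  emit P1@[4:6]
pos 7 'b': at 19
pos 8 'c': at 20  emit P6@[3:8],P7@[7:8]
pos 9 'b': at 12 ·f
pos 10 'c': at 16 ·f  emit P7@[9:10]
pos 11 'b': at 12 ·f
pos 12 'b': at 13
pos 13 'c': at 7 ·f  emit P5@[11:13],P7@[12:13]
pos 14 'a': at 17 ·f  emit P0@[14:14]
pos 15 'b': at 5 ·f
pos 16 'c': at 16  emit P7@[15:16]
pos 17 'a': at 17  emit P0@[17:17]
pos 18 'c': at 18  emit P1@[16:18]
pos 19 'b': at 19
pos 20 'c': at 20  emit P6@[15:20],P7@[19:20]
pos 21 'c': at 2 ·f
pos 22 'b': at 12
pos 23 'a': at 1 ·f  emit P0@[23:23]
pos 24 'b': at 5 ·f
pos 25 'c': at 16  emit P7@[24:25]
pos 26 'b': at 12 ·f
pos 27 'b': at 13
pos 28 'b': at 14
pos 29 'b': at 15  emit P4@[25:29]
pos 30 'a': at 1 ·f  emit P0@[30:30]
pos 31 'a': at 11  emit P0@[31:31],P3@[30:31]
pos 32 'a': at 11 ·f  emit P0@[32:32],P3@[31:32]
pos 33 'b': at 5 ·f
pos 34 'c': at 16  emit P7@[33:34]
pos 35 'a': at 17  emit P0@[35:35]
pos 36 'c': at 18  emit P1@[34:36]
pos 37 'b': at 19
pos 38 'c': at 20  emit P6@[33:38],P7@[37:38]
pos 39 'c': at 2 ·f
pos 40 'c': at 2 ·f
pos 41 'c': at 2 ·f
pos 42 'a': at 3  emit P0@[42:42]
pos 43 'c': at 4  emit P1@[41:43]
pos 44 'b': at 12 ·f
pos 45 'c': at 16 ·f  emit P7@[44:45]
pos 46 'a': at 17  emit P0@[46:46]
pos 47 'c': at 18  emit P1@[45:47]
pos 48 'c': at 2 ·f
pos 49 'b': at 12
pos 50 'a': at 1 ·f  emit P0@[50:50]
pos 51 'b': at 5 ·f

Matches: [[0,0],[1,0],[1,3],[2,0],[2,3],[4,7],[5,0],[6,1],[8,6],[8,7],[10,7],[13,5],[13,7],[14,0],[16,7],[17,0],[18,1],[20,6],[20,7],[23,0],[25,7],[29,4],[30,0],[31,0],[31,3],[32,0],[32,3],[34,7],[35,0],[36,1],[38,6],[38,7],[42,0],[43,1],[45,7],[46,0],[47,1],[50,0]]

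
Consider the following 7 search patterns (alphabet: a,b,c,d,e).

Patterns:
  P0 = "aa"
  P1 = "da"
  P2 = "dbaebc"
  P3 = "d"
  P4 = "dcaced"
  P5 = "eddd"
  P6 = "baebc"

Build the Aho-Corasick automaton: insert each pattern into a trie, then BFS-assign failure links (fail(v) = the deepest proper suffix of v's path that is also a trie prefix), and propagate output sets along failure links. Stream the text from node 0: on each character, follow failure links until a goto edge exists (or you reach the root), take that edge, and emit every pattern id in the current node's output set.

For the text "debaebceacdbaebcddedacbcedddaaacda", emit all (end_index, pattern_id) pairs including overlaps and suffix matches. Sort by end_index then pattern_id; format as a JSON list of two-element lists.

Build:
Trie (insert patterns):
  0='ε' goto a→1 b→19 d→3 e→15
  1='a' goto a→2
  2='aa' goto ·  [P0 ends]
  3='d' goto a→4 b→5 c→10  [P3 ends]
  4='da' goto ·  [P1 ends]
  5='db' goto a→6
  6='dba' goto e→7
  7='dbae' goto b→8
  8='dbaeb' goto c→9
  9='dbaebc' goto ·  [P2 ends]
  10='dc' goto a→11
  11='dca' goto c→12
  12='dcac' goto e→13
  13='dcace' goto d→14
  14='dcaced' goto ·  [P4 ends]
  15='e' goto d→16
  16='ed' goto d→17
  17='edd' goto d→18
  18='eddd' goto ·  [P5 ends]
  19='b' goto a→20
  20='ba' goto e→21
  21='bae' goto b→22
  22='baeb' goto c→23
  23='baebc' goto ·  [P6 ends]

BFS fail/out derivation:
  fail(1) 'a': from fail(0)=0 chase 'a': 0 ⇒ 0;  out=∅∪out(0)=∅
  fail(3) 'd': from fail(0)=0 chase 'd': 0 ⇒ 0;  out={3}∪out(0)={3}
  fail(15) 'e': from fail(0)=0 chase 'e': 0 ⇒ 0;  out=∅∪out(0)=∅
  fail(19) 'b': from fail(0)=0 chase 'b': 0 ⇒ 0;  out=∅∪out(0)=∅
  fail(2) 'aa': from fail(1)=0 chase 'a': 0 ⇒ 1;  out={0}∪out(1)={0}
  fail(4) 'da': from fail(3)=0 chase 'a': 0 ⇒ 1;  out={1}∪out(1)={1}
  fail(5) 'db': from fail(3)=0 chase 'b': 0 ⇒ 19;  out=∅∪out(19)=∅
  fail(10) 'dc': from fail(3)=0 chase 'c': 0 ⇒ 0;  out=∅∪out(0)=∅
  fail(16) 'ed': from fail(15)=0 chase 'd': 0 ⇒ 3;  out=∅∪out(3)={3}
  fail(20) 'ba': from fail(19)=0 chase 'a': 0 ⇒ 1;  out=∅∪out(1)=∅
  fail(6) 'dba': from fail(5)=19 chase 'a': 19 ⇒ 20;  out=∅∪out(20)=∅
  fail(11) 'dca': from fail(10)=0 chase 'a': 0 ⇒ 1;  out=∅∪out(1)=∅
  fail(17) 'edd': from fail(16)=3 chase 'd': 3→0 ⇒ 3;  out=∅∪out(3)={3}
  fail(21) 'bae': from fail(20)=1 chase 'e': 1→0 ⇒ 15;  out=∅∪out(15)=∅
  fail(7) 'dbae': from fail(6)=20 chase 'e': 20 ⇒ 21;  out=∅∪out(21)=∅
  fail(12) 'dcac': from fail(11)=1 chase 'c': 1→0 ⇒ 0;  out=∅∪out(0)=∅
  fail(18) 'eddd': from fail(17)=3 chase 'd': 3→0 ⇒ 3;  out={5}∪out(3)={3,5}
  fail(22) 'baeb': from fail(21)=15 chase 'b': 15→0 ⇒ 19;  out=∅∪out(19)=∅
  fail(8) 'dbaeb': from fail(7)=21 chase 'b': 21 ⇒ 22;  out=∅∪out(22)=∅
  fail(13) 'dcace': from fail(12)=0 chase 'e': 0 ⇒ 15;  out=∅∪out(15)=∅
  fail(23) 'baebc': from fail(22)=19 chase 'c': 19→0 ⇒ 0;  out={6}∪out(0)={6}
  fail(9) 'dbaebc': from fail(8)=22 chase 'c': 22 ⇒ 23;  out={2}∪out(23)={2,6}
  fail(14) 'dcaced': from fail(13)=15 chase 'd': 15 ⇒ 16;  out={4}∪out(16)={3,4}

Run:
i=0 'd': node 0→3  emit P3@[0:0]
i=1 'e': node 3→15 (fail-walked)
i=2 'b': node 15→19 (fail-walked)
i=3 'a': node 19→20
i=4 'e': node 20→21
i=5 'b': node 21→22
i=6 'c': node 22→23  emit P6@[2:6]
i=7 'e': node 23→15 (fail-walked)
i=8 'a': node 15→1 (fail-walked)
i=9 'c': node 1→0 (fail-walked)
i=10 'd': node 0→3  emit P3@[10:10]
i=11 'b': node 3→5
i=12 'a': node 5→6
i=13 'e': node 6→7
i=14 'b': node 7→8
i=15 'c': node 8→9  emit P2@[10:15],P6@[11:15]
i=16 'd': node 9→3 (fail-walked)  emit P3@[16:16]
i=17 'd': node 3→3 (fail-walked)  emit P3@[17:17]
i=18 'e': node 3→15 (fail-walked)
i=19 'd': node 15→16  emit P3@[19:19]
i=20 'a': node 16→4 (fail-walked)  emit P1@[19:20]
i=21 'c': node 4→0 (fail-walked)
i=22 'b': node 0→19
i=23 'c': node 19→0 (fail-walked)
i=24 'e': node 0→15
i=25 'd': node 15→16  emit P3@[25:25]
i=26 'd': node 16→17  emit P3@[26:26]
i=27 'd': node 17→18  emit P3@[27:27],P5@[24:27]
i=28 'a': node 18→4 (fail-walked)  emit P1@[27:28]
i=29 'a': node 4→2 (fail-walked)  emit P0@[28:29]
i=30 'a': node 2→2 (fail-walked)  emit P0@[29:30]
i=31 'c': node 2→0 (fail-walked)
i=32 'd': node 0→3  emit P3@[32:32]
i=33 'a': node 3→4  emit P1@[32:33]

Result: [[0,3],[6,6],[10,3],[15,2],[15,6],[16,3],[17,3],[19,3],[20,1],[25,3],[26,3],[27,3],[27,5],[28,1],[29,0],[30,0],[32,3],[33,1]]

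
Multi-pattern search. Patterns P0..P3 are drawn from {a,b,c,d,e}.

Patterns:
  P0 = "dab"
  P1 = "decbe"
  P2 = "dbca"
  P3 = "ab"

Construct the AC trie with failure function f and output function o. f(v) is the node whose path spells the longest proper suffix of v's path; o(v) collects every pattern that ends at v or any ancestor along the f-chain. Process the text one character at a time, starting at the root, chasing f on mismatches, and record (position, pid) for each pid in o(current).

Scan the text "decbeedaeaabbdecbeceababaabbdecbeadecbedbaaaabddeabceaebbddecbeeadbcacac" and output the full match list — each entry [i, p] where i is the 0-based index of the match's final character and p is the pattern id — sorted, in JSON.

Build automaton:
Trie (insert patterns):
  0='ε' goto a→11 d→1
  1='d' goto a→2 b→8 e→4
  2='da' goto b→3
  3='dab' goto ·  [P0 ends]
  4='de' goto c→5
  5='dec' goto b→6
  6='decb' goto e→7
  7='decbe' goto ·  [P1 ends]
  8='db' goto c→9
  9='dbc' goto a→10
  10='dbca' goto ·  [P2 ends]
  11='a' goto b→12
  12='ab' goto ·  [P3 ends]

Failure links (BFS by depth):
  n1('d'): parent n0 fail=0; on 'd' 0 → fail=0;  out ∅∪∅=∅
  n11('a'): parent n0 fail=0; on 'a' 0 → fail=0;  out ∅∪∅=∅
  n2('da'): parent n1 fail=0; on 'a' 0 → fail=11;  out ∅∪∅=∅
  n4('de'): parent n1 fail=0; on 'e' 0 → fail=0;  out ∅∪∅=∅
  n8('db'): parent n1 fail=0; on 'b' 0 → fail=0;  out ∅∪∅=∅
  n12('ab'): parent n11 fail=0; on 'b' 0 → fail=0;  out {3}∪∅={3}
  n3('dab'): parent n2 fail=11; on 'b' 11 → fail=12;  out {0}∪{3}={0,3}
  n5('dec'): parent n4 fail=0; on 'c' 0 → fail=0;  out ∅∪∅=∅
  n9('dbc'): parent n8 fail=0; on 'c' 0 → fail=0;  out ∅∪∅=∅
  n6('decb'): parent n5 fail=0; on 'b' 0 → fail=0;  out ∅∪∅=∅
  n10('dbca'): parent n9 fail=0; on 'a' 0 → fail=11;  out {2}∪∅={2}
  n7('decbe'): parent n6 fail=0; on 'e' 0 → fail=0;  out {1}∪∅={1}

Run:
[0] read 'd'  n0⇒n1
[1] read 'e'  n1⇒n4
[2] read 'c'  n4⇒n5
[3] read 'b'  n5⇒n6
[4] read 'e'  n6⇒n7  → match P1@[0:4]
[5] read 'e'  n7⇒n0 ·f
[6] read 'd'  n0⇒n1
[7] read 'a'  n1⇒n2
[8] read 'e'  n2⇒n0 ·f
[9] read 'a'  n0⇒n11
[10] read 'a'  n11⇒n11 ·f
[11] read 'b'  n11⇒n12  → match P3@[10:11]
[12] read 'b'  n12⇒n0 ·f
[13] read 'd'  n0⇒n1
[14] read 'e'  n1⇒n4
[15] read 'c'  n4⇒n5
[16] read 'b'  n5⇒n6
[17] read 'e'  n6⇒n7  → match P1@[13:17]
[18] read 'c'  n7⇒n0 ·f
[19] read 'e'  n0⇒n0
[20] read 'a'  n0⇒n11
[21] read 'b'  n11⇒n12  → match P3@[20:21]
[22] read 'a'  n12⇒n11 ·f
[23] read 'b'  n11⇒n12  → match P3@[22:23]
[24] read 'a'  n12⇒n11 ·f
[25] read 'a'  n11⇒n11 ·f
[26] read 'b'  n11⇒n12  → match P3@[25:26]
[27] read 'b'  n12⇒n0 ·f
[28] read 'd'  n0⇒n1
[29] read 'e'  n1⇒n4
[30] read 'c'  n4⇒n5
[31] read 'b'  n5⇒n6
[32] read 'e'  n6⇒n7  → match P1@[28:32]
[33] read 'a'  n7⇒n11 ·f
[34] read 'd'  n11⇒n1 ·f
[35] read 'e'  n1⇒n4
[36] read 'c'  n4⇒n5
[37] read 'b'  n5⇒n6
[38] read 'e'  n6⇒n7  → match P1@[34:38]
[39] read 'd'  n7⇒n1 ·f
[40] read 'b'  n1⇒n8
[41] read 'a'  n8⇒n11 ·f
[42] read 'a'  n11⇒n11 ·f
[43] read 'a'  n11⇒n11 ·f
[44] read 'a'  n11⇒n11 ·f
[45] read 'b'  n11⇒n12  → match P3@[44:45]
[46] read 'd'  n12⇒n1 ·f
[47] read 'd'  n1⇒n1 ·f
[48] read 'e'  n1⇒n4
[49] read 'a'  n4⇒n11 ·f
[50] read 'b'  n11⇒n12  → match P3@[49:50]
[51] read 'c'  n12⇒n0 ·f
[52] read 'e'  n0⇒n0
[53] read 'a'  n0⇒n11
[54] read 'e'  n11⇒n0 ·f
[55] read 'b'  n0⇒n0
[56] read 'b'  n0⇒n0
[57] read 'd'  n0⇒n1
[58] read 'd'  n1⇒n1 ·f
[59] read 'e'  n1⇒n4
[60] read 'c'  n4⇒n5
[61] read 'b'  n5⇒n6
[62] read 'e'  n6⇒n7  → match P1@[58:62]
[63] read 'e'  n7⇒n0 ·f
[64] read 'a'  n0⇒n11
[65] read 'd'  n11⇒n1 ·f
[66] read 'b'  n1⇒n8
[67] read 'c'  n8⇒n9
[68] read 'a'  n9⇒n10  → match P2@[65:68]
[69] read 'c'  n10⇒n0 ·f
[70] read 'a'  n0⇒n11
[71] read 'c'  n11⇒n0 ·f

Matches: [[4,1],[11,3],[17,1],[21,3],[23,3],[26,3],[32,1],[38,1],[45,3],[50,3],[62,1],[68,2]]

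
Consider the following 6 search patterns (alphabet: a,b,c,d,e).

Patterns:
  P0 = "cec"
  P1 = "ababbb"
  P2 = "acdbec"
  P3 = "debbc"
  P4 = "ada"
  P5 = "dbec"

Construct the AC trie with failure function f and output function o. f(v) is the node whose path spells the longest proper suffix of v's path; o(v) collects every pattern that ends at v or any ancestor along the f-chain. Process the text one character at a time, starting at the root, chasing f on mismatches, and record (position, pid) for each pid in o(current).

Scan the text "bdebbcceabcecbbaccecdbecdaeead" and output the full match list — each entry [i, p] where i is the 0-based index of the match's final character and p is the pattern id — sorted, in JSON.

Build automaton:
Trie (insert patterns):
  n0 'ε': a→4 c→1 d→15
  n1 'c': e→2
  n2 'ce': c→3
  n3 'cec': ·  ←P0
  n4 'a': b→5 c→10 d→20
  n5 'ab': a→6
  n6 'aba': b→7
  n7 'abab': b→8
  n8 'ababb': b→9
  n9 'ababbb': ·  ←P1
  n10 'ac': d→11
  n11 'acd': b→12
  n12 'acdb': e→13
  n13 'acdbe': c→14
  n14 'acdbec': ·  ←P2
  n15 'd': b→22 e→16
  n16 'de': b→17
  n17 'deb': b→18
  n18 'debb': c→19
  n19 'debbc': ·  ←P3
  n20 'ad': a→21
  n21 'ada': ·  ←P4
  n22 'db': e→23
  n23 'dbe': c→24
  n24 'dbec': ·  ←P5

BFS fail/out derivation:
  n1('c'): parent n0 fail=0; on 'c' 0 → fail=0;  out ∅∪∅=∅
  n4('a'): parent n0 fail=0; on 'a' 0 → fail=0;  out ∅∪∅=∅
  n15('d'): parent n0 fail=0; on 'd' 0 → fail=0;  out ∅∪∅=∅
  n2('ce'): parent n1 fail=0; on 'e' 0 → fail=0;  out ∅∪∅=∅
  n5('ab'): parent n4 fail=0; on 'b' 0 → fail=0;  out ∅∪∅=∅
  n10('ac'): parent n4 fail=0; on 'c' 0 → fail=1;  out ∅∪∅=∅
  n16('de'): parent n15 fail=0; on 'e' 0 → fail=0;  out ∅∪∅=∅
  n20('ad'): parent n4 fail=0; on 'd' 0 → fail=15;  out ∅∪∅=∅
  n22('db'): parent n15 fail=0; on 'b' 0 → fail=0;  out ∅∪∅=∅
  n3('cec'): parent n2 fail=0; on 'c' 0 → fail=1;  out {0}∪∅={0}
  n6('aba'): parent n5 fail=0; on 'a' 0 → fail=4;  out ∅∪∅=∅
  n11('acd'): parent n10 fail=1; on 'd' 1→0 → fail=15;  out ∅∪∅=∅
  n17('deb'): parent n16 fail=0; on 'b' 0 → fail=0;  out ∅∪∅=∅
  n21('ada'): parent n20 fail=15; on 'a' 15→0 → fail=4;  out {4}∪∅={4}
  n23('dbe'): parent n22 fail=0; on 'e' 0 → fail=0;  out ∅∪∅=∅
  n7('abab'): parent n6 fail=4; on 'b' 4 → fail=5;  out ∅∪∅=∅
  n12('acdb'): parent n11 fail=15; on 'b' 15 → fail=22;  out ∅∪∅=∅
  n18('debb'): parent n17 fail=0; on 'b' 0 → fail=0;  out ∅∪∅=∅
  n24('dbec'): parent n23 fail=0; on 'c' 0 → fail=1;  out {5}∪∅={5}
  n8('ababb'): parent n7 fail=5; on 'b' 5→0 → fail=0;  out ∅∪∅=∅
  n13('acdbe'): parent n12 fail=22; on 'e' 22 → fail=23;  out ∅∪∅=∅
  n19('debbc'): parent n18 fail=0; on 'c' 0 → fail=1;  out {3}∪∅={3}
  n9('ababbb'): parent n8 fail=0; on 'b' 0 → fail=0;  out {1}∪∅={1}
  n14('acdbec'): parent n13 fail=23; on 'c' 23 → fail=24;  out {2}∪{5}={2,5}

Run:
i=0 'b': node 0→0
i=1 'd': node 0→15
i=2 'e': node 15→16
i=3 'b': node 16→17
i=4 'b': node 17→18
i=5 'c': node 18→19  → match P3@[1:5]
i=6 'c': node 19→1 (via fail)
i=7 'e': node 1→2
i=8 'a': node 2→4 (via fail)
i=9 'b': node 4→5
i=10 'c': node 5→1 (via fail)
i=11 'e': node 1→2
i=12 'c': node 2→3  → match P0@[10:12]
i=13 'b': node 3→0 (via fail)
i=14 'b': node 0→0
i=15 'a': node 0→4
i=16 'c': node 4→10
i=17 'c': node 10→1 (via fail)
i=18 'e': node 1→2
i=19 'c': node 2→3  → match P0@[17:19]
i=20 'd': node 3→15 (via fail)
i=21 'b': node 15→22
i=22 'e': node 22→23
i=23 'c': node 23→24  → match P5@[20:23]
i=24 'd': node 24→15 (via fail)
i=25 'a': node 15→4 (via fail)
i=26 'e': node 4→0 (via fail)
i=27 'e': node 0→0
i=28 'a': node 0→4
i=29 'd': node 4→20

Matches: [[5,3],[12,0],[19,0],[23,5]]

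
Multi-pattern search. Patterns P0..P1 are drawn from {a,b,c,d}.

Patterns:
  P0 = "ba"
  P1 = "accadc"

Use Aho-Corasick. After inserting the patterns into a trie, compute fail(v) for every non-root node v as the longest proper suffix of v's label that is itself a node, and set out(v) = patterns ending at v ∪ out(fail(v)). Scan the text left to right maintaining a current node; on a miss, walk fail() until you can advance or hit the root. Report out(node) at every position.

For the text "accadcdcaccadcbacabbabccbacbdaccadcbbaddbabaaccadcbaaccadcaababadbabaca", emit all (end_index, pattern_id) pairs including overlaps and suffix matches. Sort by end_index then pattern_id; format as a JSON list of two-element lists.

Build:
Trie (insert patterns):
  0='ε' goto a→3 b→1
  1='b' goto a→2
  2='ba' goto ·  [P0 ends]
  3='a' goto c→4
  4='ac' goto c→5
  5='acc' goto a→6
  6='acca' goto d→7
  7='accad' goto c→8
  8='accadc' goto ·  [P1 ends]

BFS fail/out derivation:
  fail(1) 'b': from fail(0)=0 chase 'b': 0 ⇒ 0;  out=∅∪out(0)=∅
  fail(3) 'a': from fail(0)=0 chase 'a': 0 ⇒ 0;  out=∅∪out(0)=∅
  fail(2) 'ba': from fail(1)=0 chase 'a': 0 ⇒ 3;  out={0}∪out(3)={0}
  fail(4) 'ac': from fail(3)=0 chase 'c': 0 ⇒ 0;  out=∅∪out(0)=∅
  fail(5) 'acc': from fail(4)=0 chase 'c': 0 ⇒ 0;  out=∅∪out(0)=∅
  fail(6) 'acca': from fail(5)=0 chase 'a': 0 ⇒ 3;  out=∅∪out(3)=∅
  fail(7) 'accad': from fail(6)=3 chase 'd': 3→0 ⇒ 0;  out=∅∪out(0)=∅
  fail(8) 'accadc': from fail(7)=0 chase 'c': 0 ⇒ 0;  out={1}∪out(0)={1}

Text stream:
i=0 'a': node 0→3
i=1 'c': node 3→4
i=2 'c': node 4→5
i=3 'a': node 5→6
i=4 'd': node 6→7
i=5 'c': node 7→8  emit P1@[0:5]
i=6 'd': node 8→0 (fail-walked)
i=7 'c': node 0→0
i=8 'a': node 0→3
i=9 'c': node 3→4
i=10 'c': node 4→5
i=11 'a': node 5→6
i=12 'd': node 6→7
i=13 'c': node 7→8  emit P1@[8:13]
i=14 'b': node 8→1 (fail-walked)
i=15 'a': node 1→2  emit P0@[14:15]
i=16 'c': node 2→4 (fail-walked)
i=17 'a': node 4→3 (fail-walked)
i=18 'b': node 3→1 (fail-walked)
i=19 'b': node 1→1 (fail-walked)
i=20 'a': node 1→2  emit P0@[19:20]
i=21 'b': node 2→1 (fail-walked)
i=22 'c': node 1→0 (fail-walked)
i=23 'c': node 0→0
i=24 'b': node 0→1
i=25 'a': node 1→2  emit P0@[24:25]
i=26 'c': node 2→4 (fail-walked)
i=27 'b': node 4→1 (fail-walked)
i=28 'd': node 1→0 (fail-walked)
i=29 'a': node 0→3
i=30 'c': node 3→4
i=31 'c': node 4→5
i=32 'a': node 5→6
i=33 'd': node 6→7
i=34 'c': node 7→8  emit P1@[29:34]
i=35 'b': node 8→1 (fail-walked)
i=36 'b': node 1→1 (fail-walked)
i=37 'a': node 1→2  emit P0@[36:37]
i=38 'd': node 2→0 (fail-walked)
i=39 'd': node 0→0
i=40 'b': node 0→1
i=41 'a': node 1→2  emit P0@[40:41]
i=42 'b': node 2→1 (fail-walked)
i=43 'a': node 1→2  emit P0@[42:43]
i=44 'a': node 2→3 (fail-walked)
i=45 'c': node 3→4
i=46 'c': node 4→5
i=47 'a': node 5→6
i=48 'd': node 6→7
i=49 'c': node 7→8  emit P1@[44:49]
i=50 'b': node 8→1 (fail-walked)
i=51 'a': node 1→2  emit P0@[50:51]
i=52 'a': node 2→3 (fail-walked)
i=53 'c': node 3→4
i=54 'c': node 4→5
i=55 'a': node 5→6
i=56 'd': node 6→7
i=57 'c': node 7→8  emit P1@[52:57]
i=58 'a': node 8→3 (fail-walked)
i=59 'a': node 3→3 (fail-walked)
i=60 'b': node 3→1 (fail-walked)
i=61 'a': node 1→2  emit P0@[60:61]
i=62 'b': node 2→1 (fail-walked)
i=63 'a': node 1→2  emit P0@[62:63]
i=64 'd': node 2→0 (fail-walked)
i=65 'b': node 0→1
i=66 'a': node 1→2  emit P0@[65:66]
i=67 'b': node 2→1 (fail-walked)
i=68 'a': node 1→2  emit P0@[67:68]
i=69 'c': node 2→4 (fail-walked)
i=70 'a': node 4→3 (fail-walked)

Matches: [[5,1],[13,1],[15,0],[20,0],[25,0],[34,1],[37,0],[41,0],[43,0],[49,1],[51,0],[57,1],[61,0],[63,0],[66,0],[68,0]]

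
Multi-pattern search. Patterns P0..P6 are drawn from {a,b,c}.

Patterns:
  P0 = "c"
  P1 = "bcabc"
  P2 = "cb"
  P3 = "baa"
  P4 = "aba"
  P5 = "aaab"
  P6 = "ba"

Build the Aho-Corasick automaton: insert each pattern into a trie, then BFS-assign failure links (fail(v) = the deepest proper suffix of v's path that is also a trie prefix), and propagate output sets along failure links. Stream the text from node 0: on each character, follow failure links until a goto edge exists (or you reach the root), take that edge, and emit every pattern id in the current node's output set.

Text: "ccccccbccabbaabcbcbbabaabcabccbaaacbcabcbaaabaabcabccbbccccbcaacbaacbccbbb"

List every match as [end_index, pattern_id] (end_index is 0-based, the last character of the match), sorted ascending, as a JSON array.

Construct AC machine:
Trie nodes:
  0='ε' goto a→10 b→2 c→1
  1='c' goto b→7  ←P0
  2='b' goto a→8 c→3
  3='bc' goto a→4
  4='bca' goto b→5
  5='bcab' goto c→6
  6='bcabc' goto ·  ←P1
  7='cb' goto ·  ←P2
  8='ba' goto a→9  ←P6
  9='baa' goto ·  ←P3
  10='a' goto a→13 b→11
  11='ab' goto a→12
  12='aba' goto ·  ←P4
  13='aa' goto a→14
  14='aaa' goto b→15
  15='aaab' goto ·  ←P5

Failure links (BFS by depth):
  fail(1) 'c': from fail(0)=0 chase 'c': 0 ⇒ 0;  out={0}∪out(0)={0}
  fail(2) 'b': from fail(0)=0 chase 'b': 0 ⇒ 0;  out=∅∪out(0)=∅
  fail(10) 'a': from fail(0)=0 chase 'a': 0 ⇒ 0;  out=∅∪out(0)=∅
  fail(3) 'bc': from fail(2)=0 chase 'c': 0 ⇒ 1;  out=∅∪out(1)={0}
  fail(7) 'cb': from fail(1)=0 chase 'b': 0 ⇒ 2;  out={2}∪out(2)={2}
  fail(8) 'ba': from fail(2)=0 chase 'a': 0 ⇒ 10;  out={6}∪out(10)={6}
  fail(11) 'ab': from fail(10)=0 chase 'b': 0 ⇒ 2;  out=∅∪out(2)=∅
  fail(13) 'aa': from fail(10)=0 chase 'a': 0 ⇒ 10;  out=∅∪out(10)=∅
  fail(4) 'bca': from fail(3)=1 chase 'a': 1→0 ⇒ 10;  out=∅∪out(10)=∅
  fail(9) 'baa': from fail(8)=10 chase 'a': 10 ⇒ 13;  out={3}∪out(13)={3}
  fail(12) 'aba': from fail(11)=2 chase 'a': 2 ⇒ 8;  out={4}∪out(8)={4,6}
  fail(14) 'aaa': from fail(13)=10 chase 'a': 10 ⇒ 13;  out=∅∪out(13)=∅
  fail(5) 'bcab': from fail(4)=10 chase 'b': 10 ⇒ 11;  out=∅∪out(11)=∅
  fail(15) 'aaab': from fail(14)=13 chase 'b': 13→10 ⇒ 11;  out={5}∪out(11)={5}
  fail(6) 'bcabc': from fail(5)=11 chase 'c': 11→2 ⇒ 3;  out={1}∪out(3)={0,1}

Text stream:
pos 0 'c': at 1  → match P0@[0:0]
pos 1 'c': at 1 ·f  → match P0@[1:1]
pos 2 'c': at 1 ·f  → match P0@[2:2]
pos 3 'c': at 1 ·f  → match P0@[3:3]
pos 4 'c': at 1 ·f  → match P0@[4:4]
pos 5 'c': at 1 ·f  → match P0@[5:5]
pos 6 'b': at 7  → match P2@[5:6]
pos 7 'c': at 3 ·f  → match P0@[7:7]
pos 8 'c': at 1 ·f  → match P0@[8:8]
pos 9 'a': at 10 ·f
pos 10 'b': at 11
pos 11 'b': at 2 ·f
pos 12 'a': at 8  → match P6@[11:12]
pos 13 'a': at 9  → match P3@[11:13]
pos 14 'b': at 11 ·f
pos 15 'c': at 3 ·f  → match P0@[15:15]
pos 16 'b': at 7 ·f  → match P2@[15:16]
pos 17 'c': at 3 ·f  → match P0@[17:17]
pos 18 'b': at 7 ·f  → match P2@[17:18]
pos 19 'b': at 2 ·f
pos 20 'a': at 8  → match P6@[19:20]
pos 21 'b': at 11 ·f
pos 22 'a': at 12  → match P4@[20:22],P6@[21:22]
pos 23 'a': at 9 ·f  → match P3@[21:23]
pos 24 'b': at 11 ·f
pos 25 'c': at 3 ·f  → match P0@[25:25]
pos 26 'a': at 4
pos 27 'b': at 5
pos 28 'c': at 6  → match P0@[28:28],P1@[24:28]
pos 29 'c': at 1 ·f  → match P0@[29:29]
pos 30 'b': at 7  → match P2@[29:30]
pos 31 'a': at 8 ·f  → match P6@[30:31]
pos 32 'a': at 9  → match P3@[30:32]
pos 33 'a': at 14 ·f
pos 34 'c': at 1 ·f  → match P0@[34:34]
pos 35 'b': at 7  → match P2@[34:35]
pos 36 'c': at 3 ·f  → match P0@[36:36]
pos 37 'a': at 4
pos 38 'b': at 5
pos 39 'c': at 6  → match P0@[39:39],P1@[35:39]
pos 40 'b': at 7 ·f  → match P2@[39:40]
pos 41 'a': at 8 ·f  → match P6@[40:41]
pos 42 'a': at 9  → match P3@[40:42]
pos 43 'a': at 14 ·f
pos 44 'b': at 15  → match P5@[41:44]
pos 45 'a': at 12 ·f  → match P4@[43:45],P6@[44:45]
pos 46 'a': at 9 ·f  → match P3@[44:46]
pos 47 'b': at 11 ·f
pos 48 'c': at 3 ·f  → match P0@[48:48]
pos 49 'a': at 4
pos 50 'b': at 5
pos 51 'c': at 6  → match P0@[51:51],P1@[47:51]
pos 52 'c': at 1 ·f  → match P0@[52:52]
pos 53 'b': at 7  → match P2@[52:53]
pos 54 'b': at 2 ·f
pos 55 'c': at 3  → match P0@[55:55]
pos 56 'c': at 1 ·f  → match P0@[56:56]
pos 57 'c': at 1 ·f  → match P0@[57:57]
pos 58 'c': at 1 ·f  → match P0@[58:58]
pos 59 'b': at 7  → match P2@[58:59]
pos 60 'c': at 3 ·f  → match P0@[60:60]
pos 61 'a': at 4
pos 62 'a': at 13 ·f
pos 63 'c': at 1 ·f  → match P0@[63:63]
pos 64 'b': at 7  → match P2@[63:64]
pos 65 'a': at 8 ·f  → match P6@[64:65]
pos 66 'a': at 9  → match P3@[64:66]
pos 67 'c': at 1 ·f  → match P0@[67:67]
pos 68 'b': at 7  → match P2@[67:68]
pos 69 'c': at 3 ·f  → match P0@[69:69]
pos 70 'c': at 1 ·f  → match P0@[70:70]
pos 71 'b': at 7  → match P2@[70:71]
pos 72 'b': at 2 ·f
pos 73 'b': at 2 ·f

Matches: [[0,0],[1,0],[2,0],[3,0],[4,0],[5,0],[6,2],[7,0],[8,0],[12,6],[13,3],[15,0],[16,2],[17,0],[18,2],[20,6],[22,4],[22,6],[23,3],[25,0],[28,0],[28,1],[29,0],[30,2],[31,6],[32,3],[34,0],[35,2],[36,0],[39,0],[39,1],[40,2],[41,6],[42,3],[44,5],[45,4],[45,6],[46,3],[48,0],[51,0],[51,1],[52,0],[53,2],[55,0],[56,0],[57,0],[58,0],[59,2],[60,0],[63,0],[64,2],[65,6],[66,3],[67,0],[68,2],[69,0],[70,0],[71,2]]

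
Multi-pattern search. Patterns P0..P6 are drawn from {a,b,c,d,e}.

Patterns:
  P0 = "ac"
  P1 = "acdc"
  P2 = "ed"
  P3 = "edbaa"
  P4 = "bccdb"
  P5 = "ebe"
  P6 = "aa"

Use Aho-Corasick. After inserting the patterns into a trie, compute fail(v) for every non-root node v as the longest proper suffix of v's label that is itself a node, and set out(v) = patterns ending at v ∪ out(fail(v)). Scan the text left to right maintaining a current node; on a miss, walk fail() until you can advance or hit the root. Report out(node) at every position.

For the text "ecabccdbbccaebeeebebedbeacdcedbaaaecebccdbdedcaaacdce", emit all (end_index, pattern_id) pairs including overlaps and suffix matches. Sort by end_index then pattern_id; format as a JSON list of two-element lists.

Construct AC machine:
Trie (insert patterns):
  0='ε' goto a→1 b→10 e→5
  1='a' goto a→17 c→2
  2='ac' goto d→3  ←P0
  3='acd' goto c→4
  4='acdc' goto ·  ←P1
  5='e' goto b→15 d→6
  6='ed' goto b→7  ←P2
  7='edb' goto a→8
  8='edba' goto a→9
  9='edbaa' goto ·  ←P3
  10='b' goto c→11
  11='bc' goto c→12
  12='bcc' goto d→13
  13='bccd' goto b→14
  14='bccdb' goto ·  ←P4
  15='eb' goto e→16
  16='ebe' goto ·  ←P5
  17='aa' goto ·  ←P6

Failure links (BFS by depth):
  fail(1) 'a': from fail(0)=0 chase 'a': 0 ⇒ 0;  out=∅∪out(0)=∅
  fail(5) 'e': from fail(0)=0 chase 'e': 0 ⇒ 0;  out=∅∪out(0)=∅
  fail(10) 'b': from fail(0)=0 chase 'b': 0 ⇒ 0;  out=∅∪out(0)=∅
  fail(2) 'ac': from fail(1)=0 chase 'c': 0 ⇒ 0;  out={0}∪out(0)={0}
  fail(6) 'ed': from fail(5)=0 chase 'd': 0 ⇒ 0;  out={2}∪out(0)={2}
  fail(11) 'bc': from fail(10)=0 chase 'c': 0 ⇒ 0;  out=∅∪out(0)=∅
  fail(15) 'eb': from fail(5)=0 chase 'b': 0 ⇒ 10;  out=∅∪out(10)=∅
  fail(17) 'aa': from fail(1)=0 chase 'a': 0 ⇒ 1;  out={6}∪out(1)={6}
  fail(3) 'acd': from fail(2)=0 chase 'd': 0 ⇒ 0;  out=∅∪out(0)=∅
  fail(7) 'edb': from fail(6)=0 chase 'b': 0 ⇒ 10;  out=∅∪out(10)=∅
  fail(12) 'bcc': from fail(11)=0 chase 'c': 0 ⇒ 0;  out=∅∪out(0)=∅
  fail(16) 'ebe': from fail(15)=10 chase 'e': 10→0 ⇒ 5;  out={5}∪out(5)={5}
  fail(4) 'acdc': from fail(3)=0 chase 'c': 0 ⇒ 0;  out={1}∪out(0)={1}
  fail(8) 'edba': from fail(7)=10 chase 'a': 10→0 ⇒ 1;  out=∅∪out(1)=∅
  fail(13) 'bccd': from fail(12)=0 chase 'd': 0 ⇒ 0;  out=∅∪out(0)=∅
  fail(9) 'edbaa': from fail(8)=1 chase 'a': 1 ⇒ 17;  out={3}∪out(17)={3,6}
  fail(14) 'bccdb': from fail(13)=0 chase 'b': 0 ⇒ 10;  out={4}∪out(10)={4}

Scan:
pos 0 'e': at 5
pos 1 'c': at 0 (fail-walked)
pos 2 'a': at 1
pos 3 'b': at 10 (fail-walked)
pos 4 'c': at 11
pos 5 'c': at 12
pos 6 'd': at 13
pos 7 'b': at 14  → match P4@[3:7]
pos 8 'b': at 10 (fail-walked)
pos 9 'c': at 11
pos 10 'c': at 12
pos 11 'a': at 1 (fail-walked)
pos 12 'e': at 5 (fail-walked)
pos 13 'b': at 15
pos 14 'e': at 16  → match P5@[12:14]
pos 15 'e': at 5 (fail-walked)
pos 16 'e': at 5 (fail-walked)
pos 17 'b': at 15
pos 18 'e': at 16  → match P5@[16:18]
pos 19 'b': at 15 (fail-walked)
pos 20 'e': at 16  → match P5@[18:20]
pos 21 'd': at 6 (fail-walked)  → match P2@[20:21]
pos 22 'b': at 7
pos 23 'e': at 5 (fail-walked)
pos 24 'a': at 1 (fail-walked)
pos 25 'c': at 2  → match P0@[24:25]
pos 26 'd': at 3
pos 27 'c': at 4  → match P1@[24:27]
pos 28 'e': at 5 (fail-walked)
pos 29 'd': at 6  → match P2@[28:29]
pos 30 'b': at 7
pos 31 'a': at 8
pos 32 'a': at 9  → match P3@[28:32],P6@[31:32]
pos 33 'a': at 17 (fail-walked)  → match P6@[32:33]
pos 34 'e': at 5 (fail-walked)
pos 35 'c': at 0 (fail-walked)
pos 36 'e': at 5
pos 37 'b': at 15
pos 38 'c': at 11 (fail-walked)
pos 39 'c': at 12
pos 40 'd': at 13
pos 41 'b': at 14  → match P4@[37:41]
pos 42 'd': at 0 (fail-walked)
pos 43 'e': at 5
pos 44 'd': at 6  → match P2@[43:44]
pos 45 'c': at 0 (fail-walked)
pos 46 'a': at 1
pos 47 'a': at 17  → match P6@[46:47]
pos 48 'a': at 17 (fail-walked)  → match P6@[47:48]
pos 49 'c': at 2 (fail-walked)  → match P0@[48:49]
pos 50 'd': at 3
pos 51 'c': at 4  → match P1@[48:51]
pos 52 'e': at 5 (fail-walked)

Result: [[7,4],[14,5],[18,5],[20,5],[21,2],[25,0],[27,1],[29,2],[32,3],[32,6],[33,6],[41,4],[44,2],[47,6],[48,6],[49,0],[51,1]]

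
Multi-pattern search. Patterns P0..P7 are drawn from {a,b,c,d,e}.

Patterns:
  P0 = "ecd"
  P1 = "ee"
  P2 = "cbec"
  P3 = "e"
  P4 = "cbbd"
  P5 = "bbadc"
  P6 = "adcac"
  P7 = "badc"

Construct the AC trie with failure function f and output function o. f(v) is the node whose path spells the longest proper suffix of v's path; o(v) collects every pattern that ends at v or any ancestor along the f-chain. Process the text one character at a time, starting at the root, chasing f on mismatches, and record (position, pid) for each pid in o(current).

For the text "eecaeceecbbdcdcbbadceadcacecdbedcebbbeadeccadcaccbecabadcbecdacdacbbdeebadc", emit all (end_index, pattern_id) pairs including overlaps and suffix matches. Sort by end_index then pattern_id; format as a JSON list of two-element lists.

Build automaton:
Trie (insert patterns):
  n0 'ε': a→16 b→11 c→5 e→1
  n1 'e': c→2 e→4  [P3 ends]
  n2 'ec': d→3
  n3 'ecd': ·  [P0 ends]
  n4 'ee': ·  [P1 ends]
  n5 'c': b→6
  n6 'cb': b→9 e→7
  n7 'cbe': c→8
  n8 'cbec': ·  [P2 ends]
  n9 'cbb': d→10
  n10 'cbbd': ·  [P4 ends]
  n11 'b': a→21 b→12
  n12 'bb': a→13
  n13 'bba': d→14
  n14 'bbad': c→15
  n15 'bbadc': ·  [P5 ends]
  n16 'a': d→17
  n17 'ad': c→18
  n18 'adc': a→19
  n19 'adca': c→20
  n20 'adcac': ·  [P6 ends]
  n21 'ba': d→22
  n22 'bad': c→23
  n23 'badc': ·  [P7 ends]

Failure links (BFS by depth):
  fail(1) 'e': from fail(0)=0 chase 'e': 0 ⇒ 0;  out={3}∪out(0)={3}
  fail(5) 'c': from fail(0)=0 chase 'c': 0 ⇒ 0;  out=∅∪out(0)=∅
  fail(11) 'b': from fail(0)=0 chase 'b': 0 ⇒ 0;  out=∅∪out(0)=∅
  fail(16) 'a': from fail(0)=0 chase 'a': 0 ⇒ 0;  out=∅∪out(0)=∅
  fail(2) 'ec': from fail(1)=0 chase 'c': 0 ⇒ 5;  out=∅∪out(5)=∅
  fail(4) 'ee': from fail(1)=0 chase 'e': 0 ⇒ 1;  out={1}∪out(1)={1,3}
  fail(6) 'cb': from fail(5)=0 chase 'b': 0 ⇒ 11;  out=∅∪out(11)=∅
  fail(12) 'bb': from fail(11)=0 chase 'b': 0 ⇒ 11;  out=∅∪out(11)=∅
  fail(17) 'ad': from fail(16)=0 chase 'd': 0 ⇒ 0;  out=∅∪out(0)=∅
  fail(21) 'ba': from fail(11)=0 chase 'a': 0 ⇒ 16;  out=∅∪out(16)=∅
  fail(3) 'ecd': from fail(2)=5 chase 'd': 5→0 ⇒ 0;  out={0}∪out(0)={0}
  fail(7) 'cbe': from fail(6)=11 chase 'e': 11→0 ⇒ 1;  out=∅∪out(1)={3}
  fail(9) 'cbb': from fail(6)=11 chase 'b': 11 ⇒ 12;  out=∅∪out(12)=∅
  fail(13) 'bba': from fail(12)=11 chase 'a': 11 ⇒ 21;  out=∅∪out(21)=∅
  fail(18) 'adc': from fail(17)=0 chase 'c': 0 ⇒ 5;  out=∅∪out(5)=∅
  fail(22) 'bad': from fail(21)=16 chase 'd': 16 ⇒ 17;  out=∅∪out(17)=∅
  fail(8) 'cbec': from fail(7)=1 chase 'c': 1 ⇒ 2;  out={2}∪out(2)={2}
  fail(10) 'cbbd': from fail(9)=12 chase 'd': 12→11→0 ⇒ 0;  out={4}∪out(0)={4}
  fail(14) 'bbad': from fail(13)=21 chase 'd': 21 ⇒ 22;  out=∅∪out(22)=∅
  fail(19) 'adca': from fail(18)=5 chase 'a': 5→0 ⇒ 16;  out=∅∪out(16)=∅
  fail(23) 'badc': from fail(22)=17 chase 'c': 17 ⇒ 18;  out={7}∪out(18)={7}
  fail(15) 'bbadc': from fail(14)=22 chase 'c': 22 ⇒ 23;  out={5}∪out(23)={5,7}
  fail(20) 'adcac': from fail(19)=16 chase 'c': 16→0 ⇒ 5;  out={6}∪out(5)={6}

Text stream:
i=0 'e': node 0→1  emit P3@[0:0]
i=1 'e': node 1→4  emit P1@[0:1],P3@[1:1]
i=2 'c': node 4→2 (fail-walked)
i=3 'a': node 2→16 (fail-walked)
i=4 'e': node 16→1 (fail-walked)  emit P3@[4:4]
i=5 'c': node 1→2
i=6 'e': node 2→1 (fail-walked)  emit P3@[6:6]
i=7 'e': node 1→4  emit P1@[6:7],P3@[7:7]
i=8 'c': node 4→2 (fail-walked)
i=9 'b': node 2→6 (fail-walked)
i=10 'b': node 6→9
i=11 'd': node 9→10  emit P4@[8:11]
i=12 'c': node 10→5 (fail-walked)
i=13 'd': node 5→0 (fail-walked)
i=14 'c': node 0→5
i=15 'b': node 5→6
i=16 'b': node 6→9
i=17 'a': node 9→13 (fail-walked)
i=18 'd': node 13→14
i=19 'c': node 14→15  emit P5@[15:19],P7@[16:19]
i=20 'e': node 15→1 (fail-walked)  emit P3@[20:20]
i=21 'a': node 1→16 (fail-walked)
i=22 'd': node 16→17
i=23 'c': node 17→18
i=24 'a': node 18→19
i=25 'c': node 19→20  emit P6@[21:25]
i=26 'e': node 20→1 (fail-walked)  emit P3@[26:26]
i=27 'c': node 1→2
i=28 'd': node 2→3  emit P0@[26:28]
i=29 'b': node 3→11 (fail-walked)
i=30 'e': node 11→1 (fail-walked)  emit P3@[30:30]
i=31 'd': node 1→0 (fail-walked)
i=32 'c': node 0→5
i=33 'e': node 5→1 (fail-walked)  emit P3@[33:33]
i=34 'b': node 1→11 (fail-walked)
i=35 'b': node 11→12
i=36 'b': node 12→12 (fail-walked)
i=37 'e': node 12→1 (fail-walked)  emit P3@[37:37]
i=38 'a': node 1→16 (fail-walked)
i=39 'd': node 16→17
i=40 'e': node 17→1 (fail-walked)  emit P3@[40:40]
i=41 'c': node 1→2
i=42 'c': node 2→5 (fail-walked)
i=43 'a': node 5→16 (fail-walked)
i=44 'd': node 16→17
i=45 'c': node 17→18
i=46 'a': node 18→19
i=47 'c': node 19→20  emit P6@[43:47]
i=48 'c': node 20→5 (fail-walked)
i=49 'b': node 5→6
i=50 'e': node 6→7  emit P3@[50:50]
i=51 'c': node 7→8  emit P2@[48:51]
i=52 'a': node 8→16 (fail-walked)
i=53 'b': node 16→11 (fail-walked)
i=54 'a': node 11→21
i=55 'd': node 21→22
i=56 'c': node 22→23  emit P7@[53:56]
i=57 'b': node 23→6 (fail-walked)
i=58 'e': node 6→7  emit P3@[58:58]
i=59 'c': node 7→8  emit P2@[56:59]
i=60 'd': node 8→3 (fail-walked)  emit P0@[58:60]
i=61 'a': node 3→16 (fail-walked)
i=62 'c': node 16→5 (fail-walked)
i=63 'd': node 5→0 (fail-walked)
i=64 'a': node 0→16
i=65 'c': node 16→5 (fail-walked)
i=66 'b': node 5→6
i=67 'b': node 6→9
i=68 'd': node 9→10  emit P4@[65:68]
i=69 'e': node 10→1 (fail-walked)  emit P3@[69:69]
i=70 'e': node 1→4  emit P1@[69:70],P3@[70:70]
i=71 'b': node 4→11 (fail-walked)
i=72 'a': node 11→21
i=73 'd': node 21→22
i=74 'c': node 22→23  emit P7@[71:74]

All matches (sorted): [[0,3],[1,1],[1,3],[4,3],[6,3],[7,1],[7,3],[11,4],[19,5],[19,7],[20,3],[25,6],[26,3],[28,0],[30,3],[33,3],[37,3],[40,3],[47,6],[50,3],[51,2],[56,7],[58,3],[59,2],[60,0],[68,4],[69,3],[70,1],[70,3],[74,7]]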